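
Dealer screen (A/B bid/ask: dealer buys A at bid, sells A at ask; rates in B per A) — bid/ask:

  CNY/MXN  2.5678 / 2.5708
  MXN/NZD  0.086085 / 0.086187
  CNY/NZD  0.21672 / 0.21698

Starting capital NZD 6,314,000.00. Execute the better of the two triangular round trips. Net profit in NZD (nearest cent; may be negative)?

Net profit: NZD 118,407.52

Best loop NZD → CNY → MXN → NZD:
NZD 6,314,000.00 ÷ 0.21698 (buy CNY at ask) = CNY 29,099,456.17
CNY 29,099,456.17 × 2.5678 (sell CNY at bid) = MXN 74,721,583.56
MXN 74,721,583.56 × 0.086085 (sell MXN at bid) = NZD 6,432,407.52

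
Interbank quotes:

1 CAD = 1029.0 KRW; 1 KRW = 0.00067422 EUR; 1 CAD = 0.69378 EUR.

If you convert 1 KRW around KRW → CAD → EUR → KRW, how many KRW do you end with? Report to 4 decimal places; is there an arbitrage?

1.0000 (no arbitrage)

Around KRW → CAD → EUR → KRW: 1 ÷ 1029.0 × 0.69378 ÷ 0.00067422 = 1.000011
Product ≈ 1 (deviation 0.001%, within rounding noise).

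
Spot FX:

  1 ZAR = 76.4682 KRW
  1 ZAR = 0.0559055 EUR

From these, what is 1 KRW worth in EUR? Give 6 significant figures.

KRW/EUR = 0.000731095

1 KRW ÷ 76.4682 = 0.0130773 ZAR
0.0130773 ZAR × 0.0559055 = 0.000731095 EUR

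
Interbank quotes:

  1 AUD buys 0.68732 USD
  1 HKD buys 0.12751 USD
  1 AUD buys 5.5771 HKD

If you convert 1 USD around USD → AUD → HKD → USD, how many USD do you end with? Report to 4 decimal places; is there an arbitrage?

Around USD → AUD → HKD → USD: 1 ÷ 0.68732 × 5.5771 × 0.12751 = 1.034651
Product > 1; profitable direction is USD → AUD → HKD → USD.

1.0347 (arbitrage exists)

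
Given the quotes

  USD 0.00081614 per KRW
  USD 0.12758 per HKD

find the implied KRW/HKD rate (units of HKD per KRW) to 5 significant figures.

KRW/HKD = 0.0063971

1 KRW × 0.00081614 = 0.00081614 USD
0.00081614 USD ÷ 0.12758 = 0.00639708 HKD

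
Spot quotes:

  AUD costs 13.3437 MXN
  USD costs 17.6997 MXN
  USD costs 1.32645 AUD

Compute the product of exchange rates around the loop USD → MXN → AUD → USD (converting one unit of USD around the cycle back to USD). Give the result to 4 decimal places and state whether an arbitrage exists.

Around USD → MXN → AUD → USD: 1 × 17.6997 ÷ 13.3437 ÷ 1.32645 = 0.999997
Product ≈ 1 (deviation 0.000%, within rounding noise).

1.0000 (no arbitrage)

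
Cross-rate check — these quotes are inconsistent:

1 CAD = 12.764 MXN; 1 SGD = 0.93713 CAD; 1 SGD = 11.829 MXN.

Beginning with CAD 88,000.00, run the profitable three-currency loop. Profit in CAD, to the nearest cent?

Profit: CAD 985.92

Profitable loop is CAD → MXN → SGD → CAD:
CAD 88,000.00 × 12.764 = MXN 1,123,232.00
MXN 1,123,232.00 ÷ 11.829 = SGD 94,955.79
SGD 94,955.79 × 0.93713 = CAD 88,985.92
Profit = CAD 88,985.92 − CAD 88,000.00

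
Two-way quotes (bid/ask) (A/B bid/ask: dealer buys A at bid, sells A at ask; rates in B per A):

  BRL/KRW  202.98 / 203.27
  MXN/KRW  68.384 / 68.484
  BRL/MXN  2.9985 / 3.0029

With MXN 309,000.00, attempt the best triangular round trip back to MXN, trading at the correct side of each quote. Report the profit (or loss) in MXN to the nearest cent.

Net profit: MXN 2,704.98

Best loop MXN → KRW → BRL → MXN:
MXN 309,000.00 × 68.384 (sell MXN at bid) = KRW 21,130,656
KRW 21,130,656 ÷ 203.27 (buy BRL at ask) = BRL 103,953.64
BRL 103,953.64 × 2.9985 (sell BRL at bid) = MXN 311,704.98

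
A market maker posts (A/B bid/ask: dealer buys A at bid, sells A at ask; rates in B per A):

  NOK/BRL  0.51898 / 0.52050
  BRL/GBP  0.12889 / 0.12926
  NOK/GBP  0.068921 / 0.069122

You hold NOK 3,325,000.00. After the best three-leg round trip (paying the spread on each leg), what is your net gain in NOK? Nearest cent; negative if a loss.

Net profit: NOK 81,107.37

Best loop NOK → GBP → BRL → NOK:
NOK 3,325,000.00 × 0.068921 (sell NOK at bid) = GBP 229,162.32
GBP 229,162.32 ÷ 0.12926 (buy BRL at ask) = BRL 1,772,878.89
BRL 1,772,878.89 ÷ 0.52050 (buy NOK at ask) = NOK 3,406,107.37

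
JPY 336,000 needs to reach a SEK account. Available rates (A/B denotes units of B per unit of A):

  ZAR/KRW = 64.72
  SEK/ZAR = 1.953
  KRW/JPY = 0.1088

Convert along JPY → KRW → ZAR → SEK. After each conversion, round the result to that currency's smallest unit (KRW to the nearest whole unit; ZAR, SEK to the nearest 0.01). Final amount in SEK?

SEK 24,432.60

JPY 336,000 ÷ 0.1088 = KRW 3,088,235
KRW 3,088,235 ÷ 64.72 = ZAR 47,716.86
ZAR 47,716.86 ÷ 1.953 = SEK 24,432.60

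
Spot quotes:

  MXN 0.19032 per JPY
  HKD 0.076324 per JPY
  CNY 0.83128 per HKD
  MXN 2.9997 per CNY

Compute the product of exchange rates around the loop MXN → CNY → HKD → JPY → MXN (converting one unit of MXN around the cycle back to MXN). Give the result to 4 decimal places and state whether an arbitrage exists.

Around MXN → CNY → HKD → JPY → MXN: 1 ÷ 2.9997 ÷ 0.83128 ÷ 0.076324 × 0.19032 = 0.999996
Product ≈ 1 (deviation 0.000%, within rounding noise).

1.0000 (no arbitrage)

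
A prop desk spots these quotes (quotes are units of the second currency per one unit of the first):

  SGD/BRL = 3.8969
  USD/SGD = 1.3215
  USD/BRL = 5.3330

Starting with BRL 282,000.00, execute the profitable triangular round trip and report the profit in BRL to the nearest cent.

Profitable loop is BRL → SGD → USD → BRL:
BRL 282,000.00 ÷ 3.8969 = SGD 72,365.21
SGD 72,365.21 ÷ 1.3215 = USD 54,759.90
USD 54,759.90 × 5.3330 = BRL 292,034.57
Profit = BRL 292,034.57 − BRL 282,000.00

Profit: BRL 10,034.57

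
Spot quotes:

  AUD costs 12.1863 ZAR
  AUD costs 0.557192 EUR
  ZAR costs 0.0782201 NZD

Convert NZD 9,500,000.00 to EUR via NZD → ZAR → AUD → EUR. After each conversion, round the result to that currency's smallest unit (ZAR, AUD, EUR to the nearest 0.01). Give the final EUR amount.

EUR 5,553,135.18

NZD 9,500,000.00 ÷ 0.0782201 = ZAR 121,452,158.72
ZAR 121,452,158.72 ÷ 12.1863 = AUD 9,966,286.63
AUD 9,966,286.63 × 0.557192 = EUR 5,553,135.18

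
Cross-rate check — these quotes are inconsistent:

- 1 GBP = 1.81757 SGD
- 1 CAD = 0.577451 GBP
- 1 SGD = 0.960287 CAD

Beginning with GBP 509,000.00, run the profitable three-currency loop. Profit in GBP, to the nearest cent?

Profitable loop is GBP → SGD → CAD → GBP:
GBP 509,000.00 × 1.81757 = SGD 925,143.13
SGD 925,143.13 × 0.960287 = CAD 888,402.92
CAD 888,402.92 × 0.577451 = GBP 513,009.16
Profit = GBP 513,009.16 − GBP 509,000.00

Profit: GBP 4,009.16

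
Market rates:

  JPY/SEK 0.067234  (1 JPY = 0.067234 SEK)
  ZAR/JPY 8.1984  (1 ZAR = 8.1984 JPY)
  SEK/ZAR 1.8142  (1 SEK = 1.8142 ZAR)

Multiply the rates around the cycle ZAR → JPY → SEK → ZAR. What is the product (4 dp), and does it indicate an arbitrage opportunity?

1.0000 (no arbitrage)

Around ZAR → JPY → SEK → ZAR: 1 × 8.1984 × 0.067234 × 1.8142 = 1.000007
Product ≈ 1 (deviation 0.001%, within rounding noise).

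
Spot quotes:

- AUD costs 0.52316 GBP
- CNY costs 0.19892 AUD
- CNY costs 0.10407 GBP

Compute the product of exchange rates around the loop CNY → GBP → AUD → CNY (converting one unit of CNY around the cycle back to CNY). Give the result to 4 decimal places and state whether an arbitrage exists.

1.0000 (no arbitrage)

Around CNY → GBP → AUD → CNY: 1 × 0.10407 ÷ 0.52316 ÷ 0.19892 = 1.000029
Product ≈ 1 (deviation 0.003%, within rounding noise).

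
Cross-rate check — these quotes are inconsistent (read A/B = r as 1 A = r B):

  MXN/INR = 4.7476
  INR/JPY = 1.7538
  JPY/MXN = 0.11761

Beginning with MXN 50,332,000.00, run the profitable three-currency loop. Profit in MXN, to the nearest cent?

Profit: MXN 1,065,944.49

Profitable loop is MXN → JPY → INR → MXN:
MXN 50,332,000.00 ÷ 0.11761 = JPY 427,956,806
JPY 427,956,806 ÷ 1.7538 = INR 244,016,881.28
INR 244,016,881.28 ÷ 4.7476 = MXN 51,397,944.49
Profit = MXN 51,397,944.49 − MXN 50,332,000.00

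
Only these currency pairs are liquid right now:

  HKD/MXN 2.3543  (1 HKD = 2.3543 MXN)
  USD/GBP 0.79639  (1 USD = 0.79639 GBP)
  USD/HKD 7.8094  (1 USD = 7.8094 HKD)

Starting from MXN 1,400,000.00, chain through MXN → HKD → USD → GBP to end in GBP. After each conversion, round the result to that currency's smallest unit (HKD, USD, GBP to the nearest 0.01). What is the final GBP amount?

GBP 60,642.12

MXN 1,400,000.00 ÷ 2.3543 = HKD 594,656.59
HKD 594,656.59 ÷ 7.8094 = USD 76,146.26
USD 76,146.26 × 0.79639 = GBP 60,642.12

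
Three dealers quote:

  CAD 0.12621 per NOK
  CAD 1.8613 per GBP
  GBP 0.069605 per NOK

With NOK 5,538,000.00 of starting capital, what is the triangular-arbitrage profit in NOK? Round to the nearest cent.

Profit: NOK 146,810.60

Profitable loop is NOK → GBP → CAD → NOK:
NOK 5,538,000.00 × 0.069605 = GBP 385,472.49
GBP 385,472.49 × 1.8613 = CAD 717,479.95
CAD 717,479.95 ÷ 0.12621 = NOK 5,684,810.60
Profit = NOK 5,684,810.60 − NOK 5,538,000.00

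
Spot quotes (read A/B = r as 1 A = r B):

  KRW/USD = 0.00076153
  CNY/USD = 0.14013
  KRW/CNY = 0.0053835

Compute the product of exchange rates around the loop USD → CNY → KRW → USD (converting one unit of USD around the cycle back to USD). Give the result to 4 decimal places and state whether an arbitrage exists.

1.0095 (arbitrage exists)

Around USD → CNY → KRW → USD: 1 ÷ 0.14013 ÷ 0.0053835 × 0.00076153 = 1.009465
Product > 1; profitable direction is USD → CNY → KRW → USD.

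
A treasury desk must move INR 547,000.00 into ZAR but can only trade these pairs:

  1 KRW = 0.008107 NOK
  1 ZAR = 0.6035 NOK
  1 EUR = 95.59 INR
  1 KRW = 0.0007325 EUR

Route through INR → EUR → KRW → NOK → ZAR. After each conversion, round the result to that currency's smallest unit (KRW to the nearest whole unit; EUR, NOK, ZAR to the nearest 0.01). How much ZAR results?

ZAR 104,942.27

INR 547,000.00 ÷ 95.59 = EUR 5,722.36
EUR 5,722.36 ÷ 0.0007325 = KRW 7,812,096
KRW 7,812,096 × 0.008107 = NOK 63,332.66
NOK 63,332.66 ÷ 0.6035 = ZAR 104,942.27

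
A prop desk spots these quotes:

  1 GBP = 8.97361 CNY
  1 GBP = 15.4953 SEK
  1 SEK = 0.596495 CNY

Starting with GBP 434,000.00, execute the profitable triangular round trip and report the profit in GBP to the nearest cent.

Profit: GBP 13,022.45

Profitable loop is GBP → SEK → CNY → GBP:
GBP 434,000.00 × 15.4953 = SEK 6,724,960.20
SEK 6,724,960.20 × 0.596495 = CNY 4,011,405.13
CNY 4,011,405.13 ÷ 8.97361 = GBP 447,022.45
Profit = GBP 447,022.45 − GBP 434,000.00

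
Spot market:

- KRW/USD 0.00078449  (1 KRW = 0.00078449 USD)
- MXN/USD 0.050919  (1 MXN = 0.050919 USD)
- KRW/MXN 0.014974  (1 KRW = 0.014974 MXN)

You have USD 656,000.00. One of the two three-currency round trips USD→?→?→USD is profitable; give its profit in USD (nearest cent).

Profitable loop is USD → MXN → KRW → USD:
USD 656,000.00 ÷ 0.050919 = MXN 12,883,206.66
MXN 12,883,206.66 ÷ 0.014974 = KRW 860,371,755
KRW 860,371,755 × 0.00078449 = USD 674,953.04
Profit = USD 674,953.04 − USD 656,000.00

Profit: USD 18,953.04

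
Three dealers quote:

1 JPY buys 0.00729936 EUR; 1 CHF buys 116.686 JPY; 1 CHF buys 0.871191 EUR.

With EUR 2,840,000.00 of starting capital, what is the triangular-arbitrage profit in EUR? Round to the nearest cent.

Profit: EUR 64,879.92

Profitable loop is EUR → JPY → CHF → EUR:
EUR 2,840,000.00 ÷ 0.00729936 = JPY 389,075,207
JPY 389,075,207 ÷ 116.686 = CHF 3,334,377.79
CHF 3,334,377.79 × 0.871191 = EUR 2,904,879.92
Profit = EUR 2,904,879.92 − EUR 2,840,000.00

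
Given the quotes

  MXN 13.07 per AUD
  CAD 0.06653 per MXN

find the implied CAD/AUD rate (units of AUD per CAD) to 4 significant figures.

CAD/AUD = 1.150

1 CAD ÷ 0.06653 = 15.0308 MXN
15.0308 MXN ÷ 13.07 = 1.15002 AUD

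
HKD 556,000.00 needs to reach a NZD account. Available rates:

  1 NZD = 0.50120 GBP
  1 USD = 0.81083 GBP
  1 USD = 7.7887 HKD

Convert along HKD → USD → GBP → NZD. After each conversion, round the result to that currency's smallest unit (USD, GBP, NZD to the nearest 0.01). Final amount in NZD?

NZD 115,485.79

HKD 556,000.00 ÷ 7.7887 = USD 71,385.47
USD 71,385.47 × 0.81083 = GBP 57,881.48
GBP 57,881.48 ÷ 0.50120 = NZD 115,485.79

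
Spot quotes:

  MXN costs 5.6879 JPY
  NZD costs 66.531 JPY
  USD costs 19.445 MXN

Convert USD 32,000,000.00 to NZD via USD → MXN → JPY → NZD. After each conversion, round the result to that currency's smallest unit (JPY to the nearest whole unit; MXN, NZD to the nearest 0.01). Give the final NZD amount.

USD 32,000,000.00 × 19.445 = MXN 622,240,000.00
MXN 622,240,000.00 × 5.6879 = JPY 3,539,238,896
JPY 3,539,238,896 ÷ 66.531 = NZD 53,196,839.01

NZD 53,196,839.01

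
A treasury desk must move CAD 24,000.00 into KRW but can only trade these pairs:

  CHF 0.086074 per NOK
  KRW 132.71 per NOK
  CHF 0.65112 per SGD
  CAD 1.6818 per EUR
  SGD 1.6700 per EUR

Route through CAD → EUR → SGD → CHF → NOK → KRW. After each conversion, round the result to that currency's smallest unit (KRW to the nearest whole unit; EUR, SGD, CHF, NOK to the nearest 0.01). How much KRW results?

CAD 24,000.00 ÷ 1.6818 = EUR 14,270.42
EUR 14,270.42 × 1.6700 = SGD 23,831.60
SGD 23,831.60 × 0.65112 = CHF 15,517.23
CHF 15,517.23 ÷ 0.086074 = NOK 180,277.78
NOK 180,277.78 × 132.71 = KRW 23,924,664

KRW 23,924,664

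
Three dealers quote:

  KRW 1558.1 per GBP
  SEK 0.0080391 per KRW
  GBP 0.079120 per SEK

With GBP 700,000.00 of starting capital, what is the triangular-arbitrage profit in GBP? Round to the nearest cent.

Profitable loop is GBP → SEK → KRW → GBP:
GBP 700,000.00 ÷ 0.079120 = SEK 8,847,320.53
SEK 8,847,320.53 ÷ 0.0080391 = KRW 1,100,536,195
KRW 1,100,536,195 ÷ 1558.1 = GBP 706,332.20
Profit = GBP 706,332.20 − GBP 700,000.00

Profit: GBP 6,332.20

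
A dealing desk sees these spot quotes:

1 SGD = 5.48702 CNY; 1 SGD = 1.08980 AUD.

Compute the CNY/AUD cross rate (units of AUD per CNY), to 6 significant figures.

CNY/AUD = 0.198614

1 CNY ÷ 5.48702 = 0.182248 SGD
0.182248 SGD × 1.08980 = 0.198614 AUD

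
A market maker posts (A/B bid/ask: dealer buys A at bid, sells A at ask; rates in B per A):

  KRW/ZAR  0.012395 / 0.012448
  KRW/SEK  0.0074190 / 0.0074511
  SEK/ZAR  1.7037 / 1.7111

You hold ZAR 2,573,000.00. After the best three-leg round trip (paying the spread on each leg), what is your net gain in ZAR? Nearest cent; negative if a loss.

Best loop ZAR → KRW → SEK → ZAR:
ZAR 2,573,000.00 ÷ 0.012448 (buy KRW at ask) = KRW 206,699,871
KRW 206,699,871 × 0.0074190 (sell KRW at bid) = SEK 1,533,506.35
SEK 1,533,506.35 × 1.7037 (sell SEK at bid) = ZAR 2,612,634.76

Net profit: ZAR 39,634.76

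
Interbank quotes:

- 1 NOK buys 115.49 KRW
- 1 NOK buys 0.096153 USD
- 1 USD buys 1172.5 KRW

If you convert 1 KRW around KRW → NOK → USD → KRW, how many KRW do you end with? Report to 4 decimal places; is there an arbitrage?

0.9762 (arbitrage exists)

Around KRW → NOK → USD → KRW: 1 ÷ 115.49 × 0.096153 × 1172.5 = 0.976183
Product < 1; profitable direction is KRW → USD → NOK → KRW.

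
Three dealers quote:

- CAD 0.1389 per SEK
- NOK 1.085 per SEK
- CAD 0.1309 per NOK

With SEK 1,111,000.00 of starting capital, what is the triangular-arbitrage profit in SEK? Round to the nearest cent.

Profitable loop is SEK → NOK → CAD → SEK:
SEK 1,111,000.00 × 1.085 = NOK 1,205,435.00
NOK 1,205,435.00 × 0.1309 = CAD 157,791.44
CAD 157,791.44 ÷ 0.1389 = SEK 1,136,007.50
Profit = SEK 1,136,007.50 − SEK 1,111,000.00

Profit: SEK 25,007.50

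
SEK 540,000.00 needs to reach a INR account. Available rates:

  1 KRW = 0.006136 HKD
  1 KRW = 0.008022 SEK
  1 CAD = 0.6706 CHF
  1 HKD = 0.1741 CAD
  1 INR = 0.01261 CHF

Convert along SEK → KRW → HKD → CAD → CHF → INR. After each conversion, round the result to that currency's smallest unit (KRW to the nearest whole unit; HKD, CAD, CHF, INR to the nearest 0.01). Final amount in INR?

SEK 540,000.00 ÷ 0.008022 = KRW 67,314,884
KRW 67,314,884 × 0.006136 = HKD 413,044.13
HKD 413,044.13 × 0.1741 = CAD 71,910.98
CAD 71,910.98 × 0.6706 = CHF 48,223.50
CHF 48,223.50 ÷ 0.01261 = INR 3,824,226.80

INR 3,824,226.80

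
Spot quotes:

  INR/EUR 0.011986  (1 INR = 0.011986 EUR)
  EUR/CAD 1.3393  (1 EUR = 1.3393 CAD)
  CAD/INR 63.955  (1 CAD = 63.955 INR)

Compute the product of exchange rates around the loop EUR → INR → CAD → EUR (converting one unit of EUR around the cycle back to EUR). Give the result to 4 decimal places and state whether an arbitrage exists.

0.9740 (arbitrage exists)

Around EUR → INR → CAD → EUR: 1 ÷ 0.011986 ÷ 63.955 ÷ 1.3393 = 0.974032
Product < 1; profitable direction is EUR → CAD → INR → EUR.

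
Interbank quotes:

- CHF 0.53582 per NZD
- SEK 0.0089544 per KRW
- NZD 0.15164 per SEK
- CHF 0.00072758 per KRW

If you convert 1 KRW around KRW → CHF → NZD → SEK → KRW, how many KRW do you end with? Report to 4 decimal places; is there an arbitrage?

Around KRW → CHF → NZD → SEK → KRW: 1 × 0.00072758 ÷ 0.53582 ÷ 0.15164 ÷ 0.0089544 = 1.000027
Product ≈ 1 (deviation 0.003%, within rounding noise).

1.0000 (no arbitrage)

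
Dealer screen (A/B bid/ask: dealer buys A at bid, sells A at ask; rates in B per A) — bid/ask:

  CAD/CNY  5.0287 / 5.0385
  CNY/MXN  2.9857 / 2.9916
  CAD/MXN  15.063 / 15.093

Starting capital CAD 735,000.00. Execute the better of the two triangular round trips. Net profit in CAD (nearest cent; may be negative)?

Net result: CAD -496.23 (no profitable arbitrage after spreads)

Best loop CAD → MXN → CNY → CAD:
CAD 735,000.00 × 15.063 (sell CAD at bid) = MXN 11,071,305.00
MXN 11,071,305.00 ÷ 2.9916 (buy CNY at ask) = CNY 3,700,797.23
CNY 3,700,797.23 ÷ 5.0385 (buy CAD at ask) = CAD 734,503.77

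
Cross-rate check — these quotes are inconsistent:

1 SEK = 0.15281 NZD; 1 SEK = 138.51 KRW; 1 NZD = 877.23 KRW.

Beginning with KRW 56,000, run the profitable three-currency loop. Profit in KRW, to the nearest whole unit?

Profit: KRW 1,863

Profitable loop is KRW → NZD → SEK → KRW:
KRW 56,000 ÷ 877.23 = NZD 63.84
NZD 63.84 ÷ 0.15281 = SEK 417.76
SEK 417.76 × 138.51 = KRW 57,863
Profit = KRW 57,863 − KRW 56,000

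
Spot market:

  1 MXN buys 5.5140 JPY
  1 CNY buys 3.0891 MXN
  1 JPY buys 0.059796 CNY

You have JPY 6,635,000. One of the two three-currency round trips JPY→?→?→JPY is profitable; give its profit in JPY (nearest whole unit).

Profitable loop is JPY → CNY → MXN → JPY:
JPY 6,635,000 × 0.059796 = CNY 396,746.46
CNY 396,746.46 × 3.0891 = MXN 1,225,589.49
MXN 1,225,589.49 × 5.5140 = JPY 6,757,900
Profit = JPY 6,757,900 − JPY 6,635,000

Profit: JPY 122,900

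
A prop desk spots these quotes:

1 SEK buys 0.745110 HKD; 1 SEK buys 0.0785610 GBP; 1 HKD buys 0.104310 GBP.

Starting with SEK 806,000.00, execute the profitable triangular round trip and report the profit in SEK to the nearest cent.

Profitable loop is SEK → GBP → HKD → SEK:
SEK 806,000.00 × 0.0785610 = GBP 63,320.17
GBP 63,320.17 ÷ 0.104310 = HKD 607,038.31
HKD 607,038.31 ÷ 0.745110 = SEK 814,696.23
Profit = SEK 814,696.23 − SEK 806,000.00

Profit: SEK 8,696.23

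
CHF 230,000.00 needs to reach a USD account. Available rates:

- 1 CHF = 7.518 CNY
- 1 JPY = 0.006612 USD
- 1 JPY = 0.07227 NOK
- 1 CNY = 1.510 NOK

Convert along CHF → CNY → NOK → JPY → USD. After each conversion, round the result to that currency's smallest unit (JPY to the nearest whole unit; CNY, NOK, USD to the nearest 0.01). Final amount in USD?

USD 238,881.16

CHF 230,000.00 × 7.518 = CNY 1,729,140.00
CNY 1,729,140.00 × 1.510 = NOK 2,611,001.40
NOK 2,611,001.40 ÷ 0.07227 = JPY 36,128,427
JPY 36,128,427 × 0.006612 = USD 238,881.16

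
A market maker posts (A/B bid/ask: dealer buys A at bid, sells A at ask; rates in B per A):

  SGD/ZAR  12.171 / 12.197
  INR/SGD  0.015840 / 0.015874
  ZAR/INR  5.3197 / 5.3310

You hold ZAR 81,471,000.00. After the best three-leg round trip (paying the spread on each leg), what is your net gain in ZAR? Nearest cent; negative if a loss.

Net profit: ZAR 2,083,843.09

Best loop ZAR → INR → SGD → ZAR:
ZAR 81,471,000.00 × 5.3197 (sell ZAR at bid) = INR 433,401,278.70
INR 433,401,278.70 × 0.015840 (sell INR at bid) = SGD 6,865,076.25
SGD 6,865,076.25 × 12.171 (sell SGD at bid) = ZAR 83,554,843.09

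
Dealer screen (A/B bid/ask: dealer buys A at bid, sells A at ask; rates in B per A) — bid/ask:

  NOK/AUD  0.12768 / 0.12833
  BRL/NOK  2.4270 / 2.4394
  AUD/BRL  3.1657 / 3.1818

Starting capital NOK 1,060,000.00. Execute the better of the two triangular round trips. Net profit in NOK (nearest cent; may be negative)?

Net profit: NOK 4,196.37

Best loop NOK → BRL → AUD → NOK:
NOK 1,060,000.00 ÷ 2.4394 (buy BRL at ask) = BRL 434,533.08
BRL 434,533.08 ÷ 3.1818 (buy AUD at ask) = AUD 136,568.32
AUD 136,568.32 ÷ 0.12833 (buy NOK at ask) = NOK 1,064,196.37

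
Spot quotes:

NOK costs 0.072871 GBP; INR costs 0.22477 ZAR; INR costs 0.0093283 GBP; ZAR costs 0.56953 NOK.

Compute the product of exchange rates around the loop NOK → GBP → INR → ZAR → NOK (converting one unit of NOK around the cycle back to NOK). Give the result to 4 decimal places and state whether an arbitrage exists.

Around NOK → GBP → INR → ZAR → NOK: 1 × 0.072871 ÷ 0.0093283 × 0.22477 × 0.56953 = 1.000017
Product ≈ 1 (deviation 0.002%, within rounding noise).

1.0000 (no arbitrage)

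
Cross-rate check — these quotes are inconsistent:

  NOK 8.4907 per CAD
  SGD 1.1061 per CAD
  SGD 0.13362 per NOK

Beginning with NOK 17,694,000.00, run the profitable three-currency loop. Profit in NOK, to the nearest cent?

Profit: NOK 454,744.82

Profitable loop is NOK → SGD → CAD → NOK:
NOK 17,694,000.00 × 0.13362 = SGD 2,364,272.28
SGD 2,364,272.28 ÷ 1.1061 = CAD 2,137,485.11
CAD 2,137,485.11 × 8.4907 = NOK 18,148,744.82
Profit = NOK 18,148,744.82 − NOK 17,694,000.00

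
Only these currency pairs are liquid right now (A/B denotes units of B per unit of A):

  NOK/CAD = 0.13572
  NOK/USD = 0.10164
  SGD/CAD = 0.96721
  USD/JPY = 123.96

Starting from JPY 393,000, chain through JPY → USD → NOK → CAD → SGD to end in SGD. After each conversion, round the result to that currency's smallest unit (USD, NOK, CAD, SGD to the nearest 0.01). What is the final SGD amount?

JPY 393,000 ÷ 123.96 = USD 3,170.38
USD 3,170.38 ÷ 0.10164 = NOK 31,192.25
NOK 31,192.25 × 0.13572 = CAD 4,233.41
CAD 4,233.41 ÷ 0.96721 = SGD 4,376.93

SGD 4,376.93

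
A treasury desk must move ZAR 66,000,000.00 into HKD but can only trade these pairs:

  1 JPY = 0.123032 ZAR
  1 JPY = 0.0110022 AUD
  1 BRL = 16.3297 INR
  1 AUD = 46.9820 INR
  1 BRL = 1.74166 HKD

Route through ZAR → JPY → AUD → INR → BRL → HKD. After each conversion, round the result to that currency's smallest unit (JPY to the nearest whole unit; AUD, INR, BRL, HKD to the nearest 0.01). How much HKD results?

HKD 29,574,816.51

ZAR 66,000,000.00 ÷ 0.123032 = JPY 536,445,803
JPY 536,445,803 × 0.0110022 = AUD 5,902,084.01
AUD 5,902,084.01 × 46.9820 = INR 277,291,710.96
INR 277,291,710.96 ÷ 16.3297 = BRL 16,980,820.89
BRL 16,980,820.89 × 1.74166 = HKD 29,574,816.51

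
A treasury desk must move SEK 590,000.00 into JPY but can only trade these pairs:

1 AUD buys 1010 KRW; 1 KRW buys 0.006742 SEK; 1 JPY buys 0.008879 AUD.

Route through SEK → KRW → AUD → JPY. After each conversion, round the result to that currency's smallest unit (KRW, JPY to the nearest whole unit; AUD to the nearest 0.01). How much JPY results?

SEK 590,000.00 ÷ 0.006742 = KRW 87,511,124
KRW 87,511,124 ÷ 1010 = AUD 86,644.68
AUD 86,644.68 ÷ 0.008879 = JPY 9,758,383

JPY 9,758,383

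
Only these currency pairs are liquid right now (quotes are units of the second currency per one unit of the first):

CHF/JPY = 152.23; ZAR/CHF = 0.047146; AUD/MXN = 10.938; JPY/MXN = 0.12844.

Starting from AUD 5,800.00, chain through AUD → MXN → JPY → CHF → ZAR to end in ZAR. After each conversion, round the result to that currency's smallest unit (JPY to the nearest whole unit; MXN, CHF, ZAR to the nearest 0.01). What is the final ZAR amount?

AUD 5,800.00 × 10.938 = MXN 63,440.40
MXN 63,440.40 ÷ 0.12844 = JPY 493,930
JPY 493,930 ÷ 152.23 = CHF 3,244.63
CHF 3,244.63 ÷ 0.047146 = ZAR 68,820.90

ZAR 68,820.90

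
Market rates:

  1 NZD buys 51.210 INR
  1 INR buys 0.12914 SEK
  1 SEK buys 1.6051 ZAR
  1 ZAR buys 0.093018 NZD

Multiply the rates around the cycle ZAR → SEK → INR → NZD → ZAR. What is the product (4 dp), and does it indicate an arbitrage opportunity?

1.0128 (arbitrage exists)

Around ZAR → SEK → INR → NZD → ZAR: 1 ÷ 1.6051 ÷ 0.12914 ÷ 51.210 ÷ 0.093018 = 1.012781
Product > 1; profitable direction is ZAR → SEK → INR → NZD → ZAR.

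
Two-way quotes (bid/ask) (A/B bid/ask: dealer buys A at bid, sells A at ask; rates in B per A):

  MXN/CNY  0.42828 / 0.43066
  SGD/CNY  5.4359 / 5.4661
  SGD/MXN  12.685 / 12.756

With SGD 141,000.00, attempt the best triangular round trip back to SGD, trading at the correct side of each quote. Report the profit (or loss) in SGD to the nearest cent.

Net result: SGD -860.74 (no profitable arbitrage after spreads)

Best loop SGD → MXN → CNY → SGD:
SGD 141,000.00 × 12.685 (sell SGD at bid) = MXN 1,788,585.00
MXN 1,788,585.00 × 0.42828 (sell MXN at bid) = CNY 766,015.18
CNY 766,015.18 ÷ 5.4661 (buy SGD at ask) = SGD 140,139.26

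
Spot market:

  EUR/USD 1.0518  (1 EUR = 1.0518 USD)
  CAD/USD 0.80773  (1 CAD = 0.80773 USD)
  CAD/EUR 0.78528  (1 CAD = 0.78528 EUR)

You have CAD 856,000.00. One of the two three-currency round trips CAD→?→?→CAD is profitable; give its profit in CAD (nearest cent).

Profitable loop is CAD → EUR → USD → CAD:
CAD 856,000.00 × 0.78528 = EUR 672,199.68
EUR 672,199.68 × 1.0518 = USD 707,019.62
USD 707,019.62 ÷ 0.80773 = CAD 875,316.78
Profit = CAD 875,316.78 − CAD 856,000.00

Profit: CAD 19,316.78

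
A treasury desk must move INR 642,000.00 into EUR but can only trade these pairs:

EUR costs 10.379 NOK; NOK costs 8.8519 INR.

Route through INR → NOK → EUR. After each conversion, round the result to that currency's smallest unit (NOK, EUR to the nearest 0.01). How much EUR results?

EUR 6,987.84

INR 642,000.00 ÷ 8.8519 = NOK 72,526.80
NOK 72,526.80 ÷ 10.379 = EUR 6,987.84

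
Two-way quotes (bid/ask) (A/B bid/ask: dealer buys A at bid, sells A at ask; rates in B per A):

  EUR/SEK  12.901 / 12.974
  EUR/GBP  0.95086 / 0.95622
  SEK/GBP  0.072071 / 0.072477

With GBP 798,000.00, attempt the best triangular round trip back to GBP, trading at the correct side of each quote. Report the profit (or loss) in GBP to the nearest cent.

Best loop GBP → SEK → EUR → GBP:
GBP 798,000.00 ÷ 0.072477 (buy SEK at ask) = SEK 11,010,389.50
SEK 11,010,389.50 ÷ 12.974 (buy EUR at ask) = EUR 848,650.34
EUR 848,650.34 × 0.95086 (sell EUR at bid) = GBP 806,947.66

Net profit: GBP 8,947.66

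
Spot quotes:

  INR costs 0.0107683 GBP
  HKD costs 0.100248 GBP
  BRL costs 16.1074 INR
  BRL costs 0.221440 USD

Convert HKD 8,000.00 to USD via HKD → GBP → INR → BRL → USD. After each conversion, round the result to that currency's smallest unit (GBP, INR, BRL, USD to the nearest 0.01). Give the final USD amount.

HKD 8,000.00 × 0.100248 = GBP 801.98
GBP 801.98 ÷ 0.0107683 = INR 74,476.01
INR 74,476.01 ÷ 16.1074 = BRL 4,623.71
BRL 4,623.71 × 0.221440 = USD 1,023.87

USD 1,023.87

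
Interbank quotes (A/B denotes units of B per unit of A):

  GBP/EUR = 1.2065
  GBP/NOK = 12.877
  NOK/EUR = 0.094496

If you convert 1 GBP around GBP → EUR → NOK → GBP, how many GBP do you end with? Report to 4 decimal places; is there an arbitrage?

0.9915 (arbitrage exists)

Around GBP → EUR → NOK → GBP: 1 × 1.2065 ÷ 0.094496 ÷ 12.877 = 0.991515
Product < 1; profitable direction is GBP → NOK → EUR → GBP.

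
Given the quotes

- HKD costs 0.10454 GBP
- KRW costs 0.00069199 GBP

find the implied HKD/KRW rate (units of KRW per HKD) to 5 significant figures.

HKD/KRW = 151.07

1 HKD × 0.10454 = 0.10454 GBP
0.10454 GBP ÷ 0.00069199 = 151.072 KRW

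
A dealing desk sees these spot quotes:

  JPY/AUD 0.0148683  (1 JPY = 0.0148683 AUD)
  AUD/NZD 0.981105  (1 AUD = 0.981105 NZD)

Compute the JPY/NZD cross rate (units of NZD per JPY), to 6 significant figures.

1 JPY × 0.0148683 = 0.0148683 AUD
0.0148683 AUD × 0.981105 = 0.0145874 NZD

JPY/NZD = 0.0145874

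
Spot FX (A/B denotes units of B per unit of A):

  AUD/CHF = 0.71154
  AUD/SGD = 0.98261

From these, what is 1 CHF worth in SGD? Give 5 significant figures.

1 CHF ÷ 0.71154 = 1.4054 AUD
1.4054 AUD × 0.98261 = 1.38096 SGD

CHF/SGD = 1.3810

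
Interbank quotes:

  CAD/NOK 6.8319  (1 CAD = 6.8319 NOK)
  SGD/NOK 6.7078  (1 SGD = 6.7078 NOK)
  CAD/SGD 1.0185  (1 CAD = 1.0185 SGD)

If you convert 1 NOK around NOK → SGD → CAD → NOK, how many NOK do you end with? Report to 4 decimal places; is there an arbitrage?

1.0000 (no arbitrage)

Around NOK → SGD → CAD → NOK: 1 ÷ 6.7078 ÷ 1.0185 × 6.8319 = 1.000001
Product ≈ 1 (deviation 0.000%, within rounding noise).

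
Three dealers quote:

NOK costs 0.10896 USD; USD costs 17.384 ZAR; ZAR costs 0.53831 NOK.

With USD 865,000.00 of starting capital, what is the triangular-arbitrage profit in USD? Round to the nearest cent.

Profitable loop is USD → ZAR → NOK → USD:
USD 865,000.00 × 17.384 = ZAR 15,037,160.00
ZAR 15,037,160.00 × 0.53831 = NOK 8,094,653.60
NOK 8,094,653.60 × 0.10896 = USD 881,993.46
Profit = USD 881,993.46 − USD 865,000.00

Profit: USD 16,993.46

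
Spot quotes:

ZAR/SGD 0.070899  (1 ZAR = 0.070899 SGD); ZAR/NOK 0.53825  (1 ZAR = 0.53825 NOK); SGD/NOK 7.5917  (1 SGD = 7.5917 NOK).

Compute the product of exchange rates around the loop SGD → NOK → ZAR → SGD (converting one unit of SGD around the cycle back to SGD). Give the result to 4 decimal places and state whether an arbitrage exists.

1.0000 (no arbitrage)

Around SGD → NOK → ZAR → SGD: 1 × 7.5917 ÷ 0.53825 × 0.070899 = 0.999989
Product ≈ 1 (deviation 0.001%, within rounding noise).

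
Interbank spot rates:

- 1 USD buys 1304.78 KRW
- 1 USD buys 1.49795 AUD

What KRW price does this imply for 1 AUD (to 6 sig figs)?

1 AUD ÷ 1.49795 = 0.667579 USD
0.667579 USD × 1304.78 = 871.044 KRW

AUD/KRW = 871.044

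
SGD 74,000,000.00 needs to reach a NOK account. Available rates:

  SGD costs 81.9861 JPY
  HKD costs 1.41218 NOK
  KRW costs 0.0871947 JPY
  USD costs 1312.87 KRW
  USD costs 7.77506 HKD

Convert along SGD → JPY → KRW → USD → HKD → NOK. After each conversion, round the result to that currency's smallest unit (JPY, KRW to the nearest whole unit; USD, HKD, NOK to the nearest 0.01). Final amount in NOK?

SGD 74,000,000.00 × 81.9861 = JPY 6,066,971,400
JPY 6,066,971,400 ÷ 0.0871947 = KRW 69,579,589,126
KRW 69,579,589,126 ÷ 1312.87 = USD 52,998,079.88
USD 52,998,079.88 × 7.77506 = HKD 412,063,250.95
HKD 412,063,250.95 × 1.41218 = NOK 581,907,481.73

NOK 581,907,481.73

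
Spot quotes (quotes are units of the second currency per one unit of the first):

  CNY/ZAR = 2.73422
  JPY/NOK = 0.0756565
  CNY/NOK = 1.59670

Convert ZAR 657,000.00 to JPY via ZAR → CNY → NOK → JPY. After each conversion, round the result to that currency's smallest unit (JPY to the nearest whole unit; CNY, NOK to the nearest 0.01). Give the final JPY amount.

ZAR 657,000.00 ÷ 2.73422 = CNY 240,287.91
CNY 240,287.91 × 1.59670 = NOK 383,667.71
NOK 383,667.71 ÷ 0.0756565 = JPY 5,071,180

JPY 5,071,180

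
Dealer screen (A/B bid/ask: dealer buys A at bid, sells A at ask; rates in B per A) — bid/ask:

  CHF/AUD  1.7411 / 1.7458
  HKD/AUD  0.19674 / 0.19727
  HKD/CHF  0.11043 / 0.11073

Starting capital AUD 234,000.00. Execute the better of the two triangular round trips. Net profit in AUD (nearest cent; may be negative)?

Net profit: AUD 4,148.99

Best loop AUD → CHF → HKD → AUD:
AUD 234,000.00 ÷ 1.7458 (buy CHF at ask) = CHF 134,035.97
CHF 134,035.97 ÷ 0.11073 (buy HKD at ask) = HKD 1,210,475.68
HKD 1,210,475.68 × 0.19674 (sell HKD at bid) = AUD 238,148.99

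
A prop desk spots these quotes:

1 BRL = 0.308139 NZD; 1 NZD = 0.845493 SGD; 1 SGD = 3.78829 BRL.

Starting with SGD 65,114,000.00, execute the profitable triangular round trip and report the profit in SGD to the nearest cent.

Profitable loop is SGD → NZD → BRL → SGD:
SGD 65,114,000.00 ÷ 0.845493 = NZD 77,013,056.29
NZD 77,013,056.29 ÷ 0.308139 = BRL 249,929,597.64
BRL 249,929,597.64 ÷ 3.78829 = SGD 65,974,251.61
Profit = SGD 65,974,251.61 − SGD 65,114,000.00

Profit: SGD 860,251.61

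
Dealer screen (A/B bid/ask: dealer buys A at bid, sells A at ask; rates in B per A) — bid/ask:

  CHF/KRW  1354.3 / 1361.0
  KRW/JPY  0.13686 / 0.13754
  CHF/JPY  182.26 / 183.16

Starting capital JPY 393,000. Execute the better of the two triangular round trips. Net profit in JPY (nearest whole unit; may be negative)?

Best loop JPY → CHF → KRW → JPY:
JPY 393,000 ÷ 183.16 (buy CHF at ask) = CHF 2,145.66
CHF 2,145.66 × 1354.3 (sell CHF at bid) = KRW 2,905,874
KRW 2,905,874 × 0.13686 (sell KRW at bid) = JPY 397,698

Net profit: JPY 4,698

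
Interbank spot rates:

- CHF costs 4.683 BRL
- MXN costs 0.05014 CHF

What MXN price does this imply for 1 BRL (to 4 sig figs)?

1 BRL ÷ 4.683 = 0.213538 CHF
0.213538 CHF ÷ 0.05014 = 4.25884 MXN

BRL/MXN = 4.259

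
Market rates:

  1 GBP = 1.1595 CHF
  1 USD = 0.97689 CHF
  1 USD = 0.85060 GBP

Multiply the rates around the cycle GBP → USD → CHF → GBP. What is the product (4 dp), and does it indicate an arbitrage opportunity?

Around GBP → USD → CHF → GBP: 1 ÷ 0.85060 × 0.97689 ÷ 1.1595 = 0.990489
Product < 1; profitable direction is GBP → CHF → USD → GBP.

0.9905 (arbitrage exists)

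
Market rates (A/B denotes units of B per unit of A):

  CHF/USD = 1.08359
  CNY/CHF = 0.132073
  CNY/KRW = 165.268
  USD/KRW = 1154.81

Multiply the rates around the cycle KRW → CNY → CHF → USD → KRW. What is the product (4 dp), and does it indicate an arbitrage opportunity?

1.0000 (no arbitrage)

Around KRW → CNY → CHF → USD → KRW: 1 ÷ 165.268 × 0.132073 × 1.08359 × 1154.81 = 1.000002
Product ≈ 1 (deviation 0.000%, within rounding noise).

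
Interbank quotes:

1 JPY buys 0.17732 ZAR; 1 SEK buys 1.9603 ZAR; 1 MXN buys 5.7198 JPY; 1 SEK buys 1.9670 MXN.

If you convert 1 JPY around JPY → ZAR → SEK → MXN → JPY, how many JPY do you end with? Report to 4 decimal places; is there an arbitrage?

Around JPY → ZAR → SEK → MXN → JPY: 1 × 0.17732 ÷ 1.9603 × 1.9670 × 5.7198 = 1.017701
Product > 1; profitable direction is JPY → ZAR → SEK → MXN → JPY.

1.0177 (arbitrage exists)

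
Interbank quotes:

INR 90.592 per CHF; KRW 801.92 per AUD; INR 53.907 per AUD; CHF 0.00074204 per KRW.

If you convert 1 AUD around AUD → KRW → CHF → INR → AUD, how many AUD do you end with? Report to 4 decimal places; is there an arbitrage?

Around AUD → KRW → CHF → INR → AUD: 1 × 801.92 × 0.00074204 × 90.592 ÷ 53.907 = 1.000007
Product ≈ 1 (deviation 0.001%, within rounding noise).

1.0000 (no arbitrage)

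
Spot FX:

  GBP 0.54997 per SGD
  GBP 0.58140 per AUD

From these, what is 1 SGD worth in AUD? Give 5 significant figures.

SGD/AUD = 0.94594

1 SGD × 0.54997 = 0.54997 GBP
0.54997 GBP ÷ 0.58140 = 0.945941 AUD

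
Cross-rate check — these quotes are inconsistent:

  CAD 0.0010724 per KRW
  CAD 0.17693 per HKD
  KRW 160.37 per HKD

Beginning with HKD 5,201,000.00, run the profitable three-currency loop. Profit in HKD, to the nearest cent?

Profit: HKD 149,672.83

Profitable loop is HKD → CAD → KRW → HKD:
HKD 5,201,000.00 × 0.17693 = CAD 920,212.93
CAD 920,212.93 ÷ 0.0010724 = KRW 858,087,402
KRW 858,087,402 ÷ 160.37 = HKD 5,350,672.83
Profit = HKD 5,350,672.83 − HKD 5,201,000.00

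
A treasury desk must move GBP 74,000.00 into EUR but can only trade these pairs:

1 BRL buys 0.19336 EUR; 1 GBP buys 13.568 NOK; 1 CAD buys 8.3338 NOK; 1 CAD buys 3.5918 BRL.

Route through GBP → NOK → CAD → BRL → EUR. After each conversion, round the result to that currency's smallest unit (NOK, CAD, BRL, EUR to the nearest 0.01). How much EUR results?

GBP 74,000.00 × 13.568 = NOK 1,004,032.00
NOK 1,004,032.00 ÷ 8.3338 = CAD 120,477.09
CAD 120,477.09 × 3.5918 = BRL 432,729.61
BRL 432,729.61 × 0.19336 = EUR 83,672.60

EUR 83,672.60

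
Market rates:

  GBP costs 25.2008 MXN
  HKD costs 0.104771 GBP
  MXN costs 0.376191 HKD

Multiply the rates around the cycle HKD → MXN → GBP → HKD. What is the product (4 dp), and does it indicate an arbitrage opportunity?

1.0068 (arbitrage exists)

Around HKD → MXN → GBP → HKD: 1 ÷ 0.376191 ÷ 25.2008 ÷ 0.104771 = 1.006784
Product > 1; profitable direction is HKD → MXN → GBP → HKD.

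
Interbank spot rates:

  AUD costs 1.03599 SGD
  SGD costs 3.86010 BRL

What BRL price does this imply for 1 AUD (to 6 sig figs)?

AUD/BRL = 3.99902

1 AUD × 1.03599 = 1.03599 SGD
1.03599 SGD × 3.86010 = 3.99902 BRL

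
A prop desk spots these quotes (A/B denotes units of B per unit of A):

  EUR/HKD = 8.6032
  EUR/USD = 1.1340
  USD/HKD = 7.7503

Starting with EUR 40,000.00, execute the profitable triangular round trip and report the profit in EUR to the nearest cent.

Profit: EUR 863.12

Profitable loop is EUR → USD → HKD → EUR:
EUR 40,000.00 × 1.1340 = USD 45,360.00
USD 45,360.00 × 7.7503 = HKD 351,553.61
HKD 351,553.61 ÷ 8.6032 = EUR 40,863.12
Profit = EUR 40,863.12 − EUR 40,000.00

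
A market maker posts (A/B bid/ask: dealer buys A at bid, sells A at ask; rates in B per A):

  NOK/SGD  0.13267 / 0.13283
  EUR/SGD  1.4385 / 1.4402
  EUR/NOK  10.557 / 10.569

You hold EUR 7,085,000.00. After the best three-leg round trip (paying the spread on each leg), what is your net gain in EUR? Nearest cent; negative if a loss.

Best loop EUR → SGD → NOK → EUR:
EUR 7,085,000.00 × 1.4385 (sell EUR at bid) = SGD 10,191,772.50
SGD 10,191,772.50 ÷ 0.13283 (buy NOK at ask) = NOK 76,727,941.73
NOK 76,727,941.73 ÷ 10.569 (buy EUR at ask) = EUR 7,259,716.31

Net profit: EUR 174,716.31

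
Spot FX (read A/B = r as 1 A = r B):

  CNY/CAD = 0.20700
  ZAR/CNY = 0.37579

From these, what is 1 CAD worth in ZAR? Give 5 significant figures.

1 CAD ÷ 0.20700 = 4.83092 CNY
4.83092 CNY ÷ 0.37579 = 12.8554 ZAR

CAD/ZAR = 12.855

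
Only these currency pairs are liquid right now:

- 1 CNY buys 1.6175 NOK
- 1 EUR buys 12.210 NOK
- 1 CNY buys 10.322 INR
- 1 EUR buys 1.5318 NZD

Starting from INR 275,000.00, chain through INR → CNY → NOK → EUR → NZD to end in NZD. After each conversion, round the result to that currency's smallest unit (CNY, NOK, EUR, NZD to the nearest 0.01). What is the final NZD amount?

NZD 5,406.29

INR 275,000.00 ÷ 10.322 = CNY 26,642.12
CNY 26,642.12 × 1.6175 = NOK 43,093.63
NOK 43,093.63 ÷ 12.210 = EUR 3,529.37
EUR 3,529.37 × 1.5318 = NZD 5,406.29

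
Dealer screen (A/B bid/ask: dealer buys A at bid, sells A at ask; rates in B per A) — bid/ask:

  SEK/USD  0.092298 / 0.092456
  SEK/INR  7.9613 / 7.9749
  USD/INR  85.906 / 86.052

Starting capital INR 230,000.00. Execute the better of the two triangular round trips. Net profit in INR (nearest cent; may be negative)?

Best loop INR → USD → SEK → INR:
INR 230,000.00 ÷ 86.052 (buy USD at ask) = USD 2,672.80
USD 2,672.80 ÷ 0.092456 (buy SEK at ask) = SEK 28,908.91
SEK 28,908.91 × 7.9613 (sell SEK at bid) = INR 230,152.53

Net profit: INR 152.53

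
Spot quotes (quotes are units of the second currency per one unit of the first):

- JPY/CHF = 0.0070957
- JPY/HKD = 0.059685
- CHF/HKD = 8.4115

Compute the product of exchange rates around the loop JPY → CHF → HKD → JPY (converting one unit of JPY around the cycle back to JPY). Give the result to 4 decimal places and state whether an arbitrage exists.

1.0000 (no arbitrage)

Around JPY → CHF → HKD → JPY: 1 × 0.0070957 × 8.4115 ÷ 0.059685 = 1.000008
Product ≈ 1 (deviation 0.001%, within rounding noise).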